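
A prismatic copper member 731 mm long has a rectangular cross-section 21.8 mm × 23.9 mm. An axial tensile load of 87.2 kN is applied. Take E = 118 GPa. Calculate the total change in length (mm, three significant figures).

A = 521 mm².
δ_mech = NL/(AE) = 87200·731/(521·118000) = 1.037 mm.

1.04 mm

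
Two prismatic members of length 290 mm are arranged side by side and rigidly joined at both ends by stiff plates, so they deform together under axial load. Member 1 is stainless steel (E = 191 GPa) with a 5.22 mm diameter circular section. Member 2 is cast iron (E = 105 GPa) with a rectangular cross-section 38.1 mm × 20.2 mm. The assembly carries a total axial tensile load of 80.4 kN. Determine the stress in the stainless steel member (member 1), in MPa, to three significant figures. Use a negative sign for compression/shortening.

A_1 = 21.4 mm².
A_2 = 769.6 mm².
Equal strain + equilibrium ⇒ each member carries load in proportion to AE: A₁E₁ = 4088000 N, A₂E₂ = 80810000 N, ΣAE = 84900000 N.
σ₁ = P·E₁/ΣAE = 80400·191000/84900000 = 180.9 MPa.

181 MPa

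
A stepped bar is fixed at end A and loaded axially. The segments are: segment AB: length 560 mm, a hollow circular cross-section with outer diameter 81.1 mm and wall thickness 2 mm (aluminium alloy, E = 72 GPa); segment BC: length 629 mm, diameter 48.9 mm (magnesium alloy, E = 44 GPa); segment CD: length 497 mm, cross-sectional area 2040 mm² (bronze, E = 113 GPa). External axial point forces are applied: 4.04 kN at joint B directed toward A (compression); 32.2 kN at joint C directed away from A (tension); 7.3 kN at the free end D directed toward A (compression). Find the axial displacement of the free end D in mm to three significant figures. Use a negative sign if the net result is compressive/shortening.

Internal axial forces (sectioning from the free end, tension +): N_CD = -7.3 kN, N_BC = 24.9 kN, N_AB = 20.86 kN.
A_AB = 497 mm².
A_BC = 1878 mm².
δ_AB = 20860·560/(497·72000) = 0.3264 mm
δ_BC = 24900·629/(1878·44000) = 0.1895 mm
δ_CD = -7300·497/(2040·113000) = -0.01574 mm
δ = Σδ_i = 0.5002 mm.

0.500 mm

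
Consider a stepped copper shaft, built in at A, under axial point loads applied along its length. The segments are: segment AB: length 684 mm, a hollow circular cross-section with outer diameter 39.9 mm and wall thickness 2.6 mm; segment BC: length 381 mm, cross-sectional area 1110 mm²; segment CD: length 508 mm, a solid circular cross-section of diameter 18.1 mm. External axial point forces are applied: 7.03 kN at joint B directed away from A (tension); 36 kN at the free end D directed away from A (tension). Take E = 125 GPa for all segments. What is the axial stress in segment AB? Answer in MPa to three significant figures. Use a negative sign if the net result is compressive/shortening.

Internal axial forces (sectioning from the free end, tension +): N_CD = 36 kN, N_BC = 36 kN, N_AB = 43.03 kN.
A_AB = 304.7 mm².
σ_AB = N_AB/A_AB = 43030/304.7 = 141.2 MPa.

141 MPa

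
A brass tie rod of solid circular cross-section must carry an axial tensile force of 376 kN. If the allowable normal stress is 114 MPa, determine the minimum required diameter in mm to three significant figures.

Required area A ≥ P/σ_allow = 376000/114 = 3298 mm².
For a solid circular section, d ≥ √(4A/π) = 64.8 mm.

64.8 mm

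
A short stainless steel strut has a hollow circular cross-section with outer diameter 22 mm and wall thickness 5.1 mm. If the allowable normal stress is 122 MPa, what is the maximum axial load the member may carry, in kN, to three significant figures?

33.0 kN

A = 270.8 mm².
P_max = σ_allow · A = 122 · 270.8 = 33030 N = 33.03 kN.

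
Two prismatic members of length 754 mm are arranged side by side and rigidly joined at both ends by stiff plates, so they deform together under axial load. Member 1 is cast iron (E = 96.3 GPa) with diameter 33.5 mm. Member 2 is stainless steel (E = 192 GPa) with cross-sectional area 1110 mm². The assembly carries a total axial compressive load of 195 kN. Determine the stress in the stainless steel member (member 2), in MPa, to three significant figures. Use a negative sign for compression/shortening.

-126 MPa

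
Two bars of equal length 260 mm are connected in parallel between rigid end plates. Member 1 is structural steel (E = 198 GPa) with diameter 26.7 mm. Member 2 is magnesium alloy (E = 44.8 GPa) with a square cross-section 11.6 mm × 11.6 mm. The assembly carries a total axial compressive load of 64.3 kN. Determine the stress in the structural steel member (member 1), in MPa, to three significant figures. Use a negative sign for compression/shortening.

A_1 = 559.9 mm².
A_2 = 134.6 mm².
Equal strain + equilibrium ⇒ each member carries load in proportion to AE: A₁E₁ = 110900000 N, A₂E₂ = 6028000 N, ΣAE = 116900000 N.
σ₁ = P·E₁/ΣAE = -64300·198000/116900000 = -108.9 MPa.

-109 MPa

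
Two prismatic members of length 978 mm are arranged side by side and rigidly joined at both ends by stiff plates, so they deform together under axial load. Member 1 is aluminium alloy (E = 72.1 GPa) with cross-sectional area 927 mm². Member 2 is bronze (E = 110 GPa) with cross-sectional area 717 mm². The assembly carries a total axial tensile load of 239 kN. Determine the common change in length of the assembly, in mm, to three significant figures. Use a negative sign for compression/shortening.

1.60 mm

Equal strain + equilibrium ⇒ each member carries load in proportion to AE: A₁E₁ = 66840000 N, A₂E₂ = 78870000 N, ΣAE = 145700000 N.
δ = PL/ΣAE = 239000·978/145700000 = 1.604 mm.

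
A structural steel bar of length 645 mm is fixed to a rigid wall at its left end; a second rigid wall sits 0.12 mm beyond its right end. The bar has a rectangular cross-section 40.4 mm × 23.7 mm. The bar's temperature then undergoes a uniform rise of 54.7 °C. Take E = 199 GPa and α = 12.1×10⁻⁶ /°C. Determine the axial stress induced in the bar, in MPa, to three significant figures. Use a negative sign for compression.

-94.7 MPa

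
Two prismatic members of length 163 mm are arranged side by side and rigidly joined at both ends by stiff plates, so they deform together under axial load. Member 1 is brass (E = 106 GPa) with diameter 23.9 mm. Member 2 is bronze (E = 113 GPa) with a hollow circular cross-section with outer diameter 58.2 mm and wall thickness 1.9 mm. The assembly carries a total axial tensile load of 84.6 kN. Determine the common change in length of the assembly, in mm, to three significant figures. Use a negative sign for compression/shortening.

0.161 mm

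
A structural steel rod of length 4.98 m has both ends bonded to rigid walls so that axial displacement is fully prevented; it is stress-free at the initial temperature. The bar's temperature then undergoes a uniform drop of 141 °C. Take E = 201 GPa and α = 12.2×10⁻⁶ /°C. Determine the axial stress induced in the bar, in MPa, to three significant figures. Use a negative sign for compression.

346 MPa

Free thermal expansion αLΔT = 12.2e-6 · 4980 · -141 = -8.567 mm.
The walls impose strain ε = −(-8.567)/4980 = 1.7202e-03; σ = Eε = 201000 · 1.7202e-03 = 345.8 MPa.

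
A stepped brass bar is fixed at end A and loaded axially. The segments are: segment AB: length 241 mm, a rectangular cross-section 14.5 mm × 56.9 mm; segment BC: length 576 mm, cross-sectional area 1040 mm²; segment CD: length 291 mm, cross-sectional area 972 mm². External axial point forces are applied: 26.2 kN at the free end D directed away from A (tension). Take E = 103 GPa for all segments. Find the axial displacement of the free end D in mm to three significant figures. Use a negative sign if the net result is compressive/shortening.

0.291 mm

Internal axial forces (sectioning from the free end, tension +): N_CD = 26.2 kN, N_BC = 26.2 kN, N_AB = 26.2 kN.
A_AB = 825 mm².
δ_AB = 26200·241/(825·103000) = 0.0743 mm
δ_BC = 26200·576/(1040·103000) = 0.1409 mm
δ_CD = 26200·291/(972·103000) = 0.07615 mm
δ = Σδ_i = 0.2913 mm.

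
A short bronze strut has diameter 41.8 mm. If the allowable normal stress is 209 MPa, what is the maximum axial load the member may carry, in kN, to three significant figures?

287 kN

A = 1372 mm².
P_max = σ_allow · A = 209 · 1372 = 286800 N = 286.8 kN.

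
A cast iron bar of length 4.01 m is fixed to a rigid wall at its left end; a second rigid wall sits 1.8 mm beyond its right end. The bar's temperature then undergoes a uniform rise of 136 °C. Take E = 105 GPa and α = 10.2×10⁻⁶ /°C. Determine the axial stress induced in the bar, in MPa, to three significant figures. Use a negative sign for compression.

-98.5 MPa

Free thermal expansion αLΔT = 10.2e-6 · 4010 · 136 = 5.563 mm.
The walls engage after the gap closes; constrained expansion = 5.563 − 1.8 = 3.763 mm.
The walls impose strain ε = −(3.763)/4010 = -9.3832e-04; σ = Eε = 105000 · -9.3832e-04 = -98.52 MPa.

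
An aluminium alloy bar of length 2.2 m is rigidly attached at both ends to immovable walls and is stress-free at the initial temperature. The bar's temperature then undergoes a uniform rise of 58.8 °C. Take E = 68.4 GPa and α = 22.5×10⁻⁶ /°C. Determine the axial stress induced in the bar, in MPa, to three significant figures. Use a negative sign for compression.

Free thermal expansion αLΔT = 22.5e-6 · 2200 · 58.8 = 2.911 mm.
The walls impose strain ε = −(2.911)/2200 = -1.3230e-03; σ = Eε = 68400 · -1.3230e-03 = -90.49 MPa.

-90.5 MPa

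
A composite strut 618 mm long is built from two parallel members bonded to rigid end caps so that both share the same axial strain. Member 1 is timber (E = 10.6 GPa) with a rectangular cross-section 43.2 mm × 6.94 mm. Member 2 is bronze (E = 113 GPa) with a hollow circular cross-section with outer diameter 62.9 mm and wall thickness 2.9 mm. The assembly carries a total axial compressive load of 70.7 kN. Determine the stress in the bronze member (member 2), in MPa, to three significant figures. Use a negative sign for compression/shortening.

-123 MPa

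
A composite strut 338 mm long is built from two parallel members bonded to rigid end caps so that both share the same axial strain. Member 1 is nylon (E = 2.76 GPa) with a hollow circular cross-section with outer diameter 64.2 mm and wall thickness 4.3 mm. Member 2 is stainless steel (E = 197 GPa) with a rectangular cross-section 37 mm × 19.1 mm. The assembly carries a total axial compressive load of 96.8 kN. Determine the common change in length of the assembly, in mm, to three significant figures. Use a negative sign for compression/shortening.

A_1 = 809.2 mm².
A_2 = 706.7 mm².
Equal strain + equilibrium ⇒ each member carries load in proportion to AE: A₁E₁ = 2233000 N, A₂E₂ = 139200000 N, ΣAE = 141500000 N.
δ = PL/ΣAE = -96800·338/141500000 = -0.2313 mm.

-0.231 mm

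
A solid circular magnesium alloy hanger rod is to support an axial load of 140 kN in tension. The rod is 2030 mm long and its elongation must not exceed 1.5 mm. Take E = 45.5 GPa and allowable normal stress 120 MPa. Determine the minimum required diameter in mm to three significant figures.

Required area A ≥ P/σ_allow = 140000/120 = 1167 mm².
For a solid circular section, d ≥ √(4A/π) = 38.54 mm.
Elongation limit: A ≥ PL/(Eδ_allow) = 140000·2030/(45500·1.5) = 4164 mm² ⇒ d ≥ 72.81 mm.
The elongation limit governs.

72.8 mm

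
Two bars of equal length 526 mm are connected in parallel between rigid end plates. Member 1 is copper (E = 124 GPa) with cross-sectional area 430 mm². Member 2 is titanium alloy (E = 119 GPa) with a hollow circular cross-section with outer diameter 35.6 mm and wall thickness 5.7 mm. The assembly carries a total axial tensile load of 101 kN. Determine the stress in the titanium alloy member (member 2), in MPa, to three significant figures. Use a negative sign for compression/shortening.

103 MPa

A_2 = 535.4 mm².
Equal strain + equilibrium ⇒ each member carries load in proportion to AE: A₁E₁ = 53320000 N, A₂E₂ = 63720000 N, ΣAE = 117000000 N.
σ₂ = P·E₂/ΣAE = 101000·119000/117000000 = 102.7 MPa.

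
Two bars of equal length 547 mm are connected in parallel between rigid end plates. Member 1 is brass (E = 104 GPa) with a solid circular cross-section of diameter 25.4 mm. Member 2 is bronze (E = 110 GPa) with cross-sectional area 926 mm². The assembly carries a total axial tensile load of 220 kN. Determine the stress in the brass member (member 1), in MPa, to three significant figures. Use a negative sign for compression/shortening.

A_1 = 506.7 mm².
Equal strain + equilibrium ⇒ each member carries load in proportion to AE: A₁E₁ = 52700000 N, A₂E₂ = 101900000 N, ΣAE = 154600000 N.
σ₁ = P·E₁/ΣAE = 220000·104000/154600000 = 148 MPa.

148 MPa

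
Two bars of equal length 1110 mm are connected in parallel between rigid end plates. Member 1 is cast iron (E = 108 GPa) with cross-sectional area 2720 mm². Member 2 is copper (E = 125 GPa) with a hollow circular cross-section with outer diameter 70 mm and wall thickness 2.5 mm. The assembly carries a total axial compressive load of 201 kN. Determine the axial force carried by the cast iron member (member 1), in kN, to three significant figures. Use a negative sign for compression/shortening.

A_2 = 530.1 mm².
Equal strain + equilibrium ⇒ each member carries load in proportion to AE: A₁E₁ = 293800000 N, A₂E₂ = 66270000 N, ΣAE = 360000000 N.
F₁ = P·A₁E₁/ΣAE = -201000·293800000/360000000 = -164000 N.

-164 kN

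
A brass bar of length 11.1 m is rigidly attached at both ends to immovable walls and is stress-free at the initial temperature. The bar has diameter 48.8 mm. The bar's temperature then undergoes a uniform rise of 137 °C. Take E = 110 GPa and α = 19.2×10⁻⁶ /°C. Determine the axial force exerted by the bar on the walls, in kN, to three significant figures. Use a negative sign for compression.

Free thermal expansion αLΔT = 19.2e-6 · 11100 · 137 = 29.2 mm.
The walls impose strain ε = −(29.2)/11100 = -2.6304e-03; σ = Eε = 110000 · -2.6304e-03 = -289.3 MPa.
Wall reaction R = σ·A = -289.3·1870 = -541200 N = -541.2 kN.

-541 kN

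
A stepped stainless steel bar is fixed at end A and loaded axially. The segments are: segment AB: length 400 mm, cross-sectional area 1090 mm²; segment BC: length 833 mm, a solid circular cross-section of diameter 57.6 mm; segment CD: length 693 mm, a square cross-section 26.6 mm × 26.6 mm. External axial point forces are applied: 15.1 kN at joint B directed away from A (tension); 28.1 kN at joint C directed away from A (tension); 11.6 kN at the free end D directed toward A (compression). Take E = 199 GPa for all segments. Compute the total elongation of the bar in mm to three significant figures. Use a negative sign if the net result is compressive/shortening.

0.0277 mm

Internal axial forces (sectioning from the free end, tension +): N_CD = -11.6 kN, N_BC = 16.5 kN, N_AB = 31.6 kN.
A_BC = 2606 mm².
A_CD = 707.6 mm².
δ_AB = 31600·400/(1090·199000) = 0.05827 mm
δ_BC = 16500·833/(2606·199000) = 0.02651 mm
δ_CD = -11600·693/(707.6·199000) = -0.05709 mm
δ = Σδ_i = 0.02769 mm.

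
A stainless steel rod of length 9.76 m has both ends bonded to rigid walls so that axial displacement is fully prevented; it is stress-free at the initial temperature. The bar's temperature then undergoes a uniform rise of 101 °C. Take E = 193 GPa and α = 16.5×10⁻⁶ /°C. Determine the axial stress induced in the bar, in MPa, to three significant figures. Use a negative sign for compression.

Free thermal expansion αLΔT = 16.5e-6 · 9760 · 101 = 16.27 mm.
The walls impose strain ε = −(16.27)/9760 = -1.6665e-03; σ = Eε = 193000 · -1.6665e-03 = -321.6 MPa.

-322 MPa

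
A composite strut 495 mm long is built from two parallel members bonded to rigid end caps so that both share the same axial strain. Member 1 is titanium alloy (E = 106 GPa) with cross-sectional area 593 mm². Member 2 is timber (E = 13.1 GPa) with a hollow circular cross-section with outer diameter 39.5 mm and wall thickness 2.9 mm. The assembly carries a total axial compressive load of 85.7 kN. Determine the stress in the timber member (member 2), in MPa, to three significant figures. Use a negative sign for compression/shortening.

-16.7 MPa

A_2 = 333.4 mm².
Equal strain + equilibrium ⇒ each member carries load in proportion to AE: A₁E₁ = 62860000 N, A₂E₂ = 4368000 N, ΣAE = 67230000 N.
σ₂ = P·E₂/ΣAE = -85700·13100/67230000 = -16.7 MPa.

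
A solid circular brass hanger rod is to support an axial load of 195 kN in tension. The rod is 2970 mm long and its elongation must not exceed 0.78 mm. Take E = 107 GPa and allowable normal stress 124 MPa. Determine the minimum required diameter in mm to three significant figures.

94.0 mm

Required area A ≥ P/σ_allow = 195000/124 = 1573 mm².
For a solid circular section, d ≥ √(4A/π) = 44.75 mm.
Elongation limit: A ≥ PL/(Eδ_allow) = 195000·2970/(107000·0.78) = 6939 mm² ⇒ d ≥ 94 mm.
The elongation limit governs.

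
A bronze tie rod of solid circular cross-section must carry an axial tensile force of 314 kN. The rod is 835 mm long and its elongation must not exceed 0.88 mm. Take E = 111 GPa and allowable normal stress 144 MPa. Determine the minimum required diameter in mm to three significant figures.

58.5 mm

Required area A ≥ P/σ_allow = 314000/144 = 2181 mm².
For a solid circular section, d ≥ √(4A/π) = 52.69 mm.
Elongation limit: A ≥ PL/(Eδ_allow) = 314000·835/(111000·0.88) = 2684 mm² ⇒ d ≥ 58.46 mm.
The elongation limit governs.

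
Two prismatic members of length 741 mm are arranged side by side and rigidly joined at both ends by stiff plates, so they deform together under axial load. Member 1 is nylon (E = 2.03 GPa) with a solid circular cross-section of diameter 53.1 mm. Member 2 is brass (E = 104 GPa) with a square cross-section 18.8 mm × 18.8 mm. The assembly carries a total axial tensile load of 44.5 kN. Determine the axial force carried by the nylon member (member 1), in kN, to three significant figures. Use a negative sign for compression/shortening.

4.85 kN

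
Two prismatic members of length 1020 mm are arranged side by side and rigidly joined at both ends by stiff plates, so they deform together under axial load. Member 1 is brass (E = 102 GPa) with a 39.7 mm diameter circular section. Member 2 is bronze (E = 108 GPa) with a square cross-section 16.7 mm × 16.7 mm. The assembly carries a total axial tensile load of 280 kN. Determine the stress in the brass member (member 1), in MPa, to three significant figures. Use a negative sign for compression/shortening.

183 MPa

A_1 = 1238 mm².
A_2 = 278.9 mm².
Equal strain + equilibrium ⇒ each member carries load in proportion to AE: A₁E₁ = 126300000 N, A₂E₂ = 30120000 N, ΣAE = 156400000 N.
σ₁ = P·E₁/ΣAE = 280000·102000/156400000 = 182.6 MPa.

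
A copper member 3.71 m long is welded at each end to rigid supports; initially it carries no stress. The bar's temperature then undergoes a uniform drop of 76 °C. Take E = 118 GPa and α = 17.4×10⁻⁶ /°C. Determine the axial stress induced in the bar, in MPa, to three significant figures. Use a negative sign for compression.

156 MPa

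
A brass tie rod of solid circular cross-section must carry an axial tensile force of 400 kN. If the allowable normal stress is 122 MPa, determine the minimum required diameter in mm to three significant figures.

Required area A ≥ P/σ_allow = 400000/122 = 3279 mm².
For a solid circular section, d ≥ √(4A/π) = 64.61 mm.

64.6 mm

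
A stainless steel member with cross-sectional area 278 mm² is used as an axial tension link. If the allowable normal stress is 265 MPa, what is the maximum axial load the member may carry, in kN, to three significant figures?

P_max = σ_allow · A = 265 · 278 = 73670 N = 73.67 kN.

73.7 kN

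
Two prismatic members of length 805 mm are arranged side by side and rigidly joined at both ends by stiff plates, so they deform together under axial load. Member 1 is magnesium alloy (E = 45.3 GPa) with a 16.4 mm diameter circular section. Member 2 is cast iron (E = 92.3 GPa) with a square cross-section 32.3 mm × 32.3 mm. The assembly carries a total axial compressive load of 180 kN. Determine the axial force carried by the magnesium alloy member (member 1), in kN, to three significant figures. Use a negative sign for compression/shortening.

A_1 = 211.2 mm².
A_2 = 1043 mm².
Equal strain + equilibrium ⇒ each member carries load in proportion to AE: A₁E₁ = 9569000 N, A₂E₂ = 96300000 N, ΣAE = 105900000 N.
F₁ = P·A₁E₁/ΣAE = -180000·9569000/105900000 = -16270 N.

-16.3 kN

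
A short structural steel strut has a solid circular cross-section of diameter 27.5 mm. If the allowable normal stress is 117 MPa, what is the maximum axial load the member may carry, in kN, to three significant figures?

A = 594 mm².
P_max = σ_allow · A = 117 · 594 = 69490 N = 69.49 kN.

69.5 kN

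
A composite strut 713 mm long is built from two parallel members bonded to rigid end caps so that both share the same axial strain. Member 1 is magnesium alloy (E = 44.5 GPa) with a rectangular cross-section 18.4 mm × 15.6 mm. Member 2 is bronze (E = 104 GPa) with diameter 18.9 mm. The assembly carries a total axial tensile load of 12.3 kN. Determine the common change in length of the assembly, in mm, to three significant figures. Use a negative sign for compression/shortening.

0.209 mm

A_1 = 287 mm².
A_2 = 280.6 mm².
Equal strain + equilibrium ⇒ each member carries load in proportion to AE: A₁E₁ = 12770000 N, A₂E₂ = 29180000 N, ΣAE = 41950000 N.
δ = PL/ΣAE = 12300·713/41950000 = 0.2091 mm.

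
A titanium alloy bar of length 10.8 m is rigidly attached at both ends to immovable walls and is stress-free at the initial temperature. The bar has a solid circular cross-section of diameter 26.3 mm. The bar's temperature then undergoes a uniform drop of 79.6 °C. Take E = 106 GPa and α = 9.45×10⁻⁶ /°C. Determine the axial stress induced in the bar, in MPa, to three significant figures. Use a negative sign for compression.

79.7 MPa

Free thermal expansion αLΔT = 9.45e-6 · 10800 · -79.6 = -8.124 mm.
The walls impose strain ε = −(-8.124)/10800 = 7.5222e-04; σ = Eε = 106000 · 7.5222e-04 = 79.74 MPa.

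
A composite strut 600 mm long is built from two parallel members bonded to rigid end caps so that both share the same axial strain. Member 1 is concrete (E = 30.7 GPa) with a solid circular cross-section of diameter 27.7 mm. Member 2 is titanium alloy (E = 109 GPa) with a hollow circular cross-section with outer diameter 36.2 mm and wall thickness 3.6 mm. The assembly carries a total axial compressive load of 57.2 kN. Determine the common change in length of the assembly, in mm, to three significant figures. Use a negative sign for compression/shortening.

A_1 = 602.6 mm².
A_2 = 368.7 mm².
Equal strain + equilibrium ⇒ each member carries load in proportion to AE: A₁E₁ = 18500000 N, A₂E₂ = 40190000 N, ΣAE = 58690000 N.
δ = PL/ΣAE = -57200·600/58690000 = -0.5848 mm.

-0.585 mm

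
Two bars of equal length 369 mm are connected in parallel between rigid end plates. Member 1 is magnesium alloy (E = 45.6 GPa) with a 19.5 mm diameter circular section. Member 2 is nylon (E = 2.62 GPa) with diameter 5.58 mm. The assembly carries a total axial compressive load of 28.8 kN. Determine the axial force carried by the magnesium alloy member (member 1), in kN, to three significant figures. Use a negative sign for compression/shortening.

A_1 = 298.6 mm².
A_2 = 24.45 mm².
Equal strain + equilibrium ⇒ each member carries load in proportion to AE: A₁E₁ = 13620000 N, A₂E₂ = 64070 N, ΣAE = 13680000 N.
F₁ = P·A₁E₁/ΣAE = -28800·13620000/13680000 = -28670 N.

-28.7 kN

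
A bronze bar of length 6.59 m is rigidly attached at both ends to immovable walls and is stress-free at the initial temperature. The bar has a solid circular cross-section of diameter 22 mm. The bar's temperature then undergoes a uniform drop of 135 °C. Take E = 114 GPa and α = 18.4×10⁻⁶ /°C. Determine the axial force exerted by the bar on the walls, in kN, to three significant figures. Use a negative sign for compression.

108 kN

Free thermal expansion αLΔT = 18.4e-6 · 6590 · -135 = -16.37 mm.
The walls impose strain ε = −(-16.37)/6590 = 2.4840e-03; σ = Eε = 114000 · 2.4840e-03 = 283.2 MPa.
Wall reaction R = σ·A = 283.2·380.1 = 107600 N = 107.6 kN.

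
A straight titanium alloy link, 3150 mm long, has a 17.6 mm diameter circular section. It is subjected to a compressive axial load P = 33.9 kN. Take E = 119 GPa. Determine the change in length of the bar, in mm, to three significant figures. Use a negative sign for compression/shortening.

-3.69 mm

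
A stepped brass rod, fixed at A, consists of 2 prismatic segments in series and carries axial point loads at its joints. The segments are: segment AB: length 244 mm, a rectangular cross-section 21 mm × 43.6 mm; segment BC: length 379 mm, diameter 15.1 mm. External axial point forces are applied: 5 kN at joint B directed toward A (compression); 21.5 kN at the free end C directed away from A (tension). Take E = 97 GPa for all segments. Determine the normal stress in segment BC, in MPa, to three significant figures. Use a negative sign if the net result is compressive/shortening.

Internal axial forces (sectioning from the free end, tension +): N_BC = 21.5 kN, N_AB = 16.5 kN.
A_BC = 179.1 mm².
σ_BC = N_BC/A_BC = 21500/179.1 = 120.1 MPa.

120 MPa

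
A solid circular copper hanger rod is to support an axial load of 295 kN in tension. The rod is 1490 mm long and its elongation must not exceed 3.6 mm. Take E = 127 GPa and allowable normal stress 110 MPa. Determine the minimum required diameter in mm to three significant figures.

58.4 mm

Required area A ≥ P/σ_allow = 295000/110 = 2682 mm².
For a solid circular section, d ≥ √(4A/π) = 58.43 mm.
Elongation limit: A ≥ PL/(Eδ_allow) = 295000·1490/(127000·3.6) = 961.4 mm² ⇒ d ≥ 34.99 mm.
The stress limit governs.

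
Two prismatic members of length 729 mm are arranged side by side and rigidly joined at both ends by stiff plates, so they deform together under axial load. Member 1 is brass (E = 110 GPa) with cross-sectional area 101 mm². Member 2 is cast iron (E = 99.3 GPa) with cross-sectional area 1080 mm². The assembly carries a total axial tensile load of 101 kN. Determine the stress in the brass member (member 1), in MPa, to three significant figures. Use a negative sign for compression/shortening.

93.9 MPa

Equal strain + equilibrium ⇒ each member carries load in proportion to AE: A₁E₁ = 11110000 N, A₂E₂ = 107200000 N, ΣAE = 118400000 N.
σ₁ = P·E₁/ΣAE = 101000·110000/118400000 = 93.87 MPa.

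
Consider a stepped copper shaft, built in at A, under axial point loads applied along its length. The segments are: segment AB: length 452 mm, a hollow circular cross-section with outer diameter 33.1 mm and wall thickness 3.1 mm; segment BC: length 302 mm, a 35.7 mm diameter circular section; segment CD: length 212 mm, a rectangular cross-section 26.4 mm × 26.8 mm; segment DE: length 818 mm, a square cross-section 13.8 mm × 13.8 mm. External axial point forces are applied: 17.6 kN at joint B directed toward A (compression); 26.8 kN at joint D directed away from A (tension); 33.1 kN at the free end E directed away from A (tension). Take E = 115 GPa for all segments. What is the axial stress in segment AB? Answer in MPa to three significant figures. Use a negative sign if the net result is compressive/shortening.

145 MPa

Internal axial forces (sectioning from the free end, tension +): N_DE = 33.1 kN, N_CD = 59.9 kN, N_BC = 59.9 kN, N_AB = 42.3 kN.
A_AB = 292.2 mm².
σ_AB = N_AB/A_AB = 42300/292.2 = 144.8 MPa.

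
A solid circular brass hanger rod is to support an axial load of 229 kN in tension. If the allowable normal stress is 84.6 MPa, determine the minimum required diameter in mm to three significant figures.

58.7 mm

Required area A ≥ P/σ_allow = 229000/84.6 = 2707 mm².
For a solid circular section, d ≥ √(4A/π) = 58.71 mm.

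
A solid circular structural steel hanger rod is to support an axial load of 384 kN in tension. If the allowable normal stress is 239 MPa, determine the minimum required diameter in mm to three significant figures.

Required area A ≥ P/σ_allow = 384000/239 = 1607 mm².
For a solid circular section, d ≥ √(4A/π) = 45.23 mm.

45.2 mm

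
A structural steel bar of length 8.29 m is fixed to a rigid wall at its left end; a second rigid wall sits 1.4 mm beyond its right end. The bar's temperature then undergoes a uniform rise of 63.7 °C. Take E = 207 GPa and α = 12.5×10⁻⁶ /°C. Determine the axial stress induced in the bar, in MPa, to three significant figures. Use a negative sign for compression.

-130 MPa

Free thermal expansion αLΔT = 12.5e-6 · 8290 · 63.7 = 6.601 mm.
The walls engage after the gap closes; constrained expansion = 6.601 − 1.4 = 5.201 mm.
The walls impose strain ε = −(5.201)/8290 = -6.2737e-04; σ = Eε = 207000 · -6.2737e-04 = -129.9 MPa.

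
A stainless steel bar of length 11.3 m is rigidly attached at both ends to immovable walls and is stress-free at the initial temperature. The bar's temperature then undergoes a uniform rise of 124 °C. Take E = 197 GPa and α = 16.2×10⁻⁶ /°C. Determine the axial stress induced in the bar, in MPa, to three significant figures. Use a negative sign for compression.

Free thermal expansion αLΔT = 16.2e-6 · 11300 · 124 = 22.7 mm.
The walls impose strain ε = −(22.7)/11300 = -2.0088e-03; σ = Eε = 197000 · -2.0088e-03 = -395.7 MPa.

-396 MPa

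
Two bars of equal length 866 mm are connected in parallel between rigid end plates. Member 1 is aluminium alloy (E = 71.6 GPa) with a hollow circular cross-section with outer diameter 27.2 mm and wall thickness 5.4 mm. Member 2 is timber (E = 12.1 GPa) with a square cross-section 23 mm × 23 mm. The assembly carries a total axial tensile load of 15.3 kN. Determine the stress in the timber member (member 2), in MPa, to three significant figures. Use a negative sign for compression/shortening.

5.63 MPa

A_1 = 369.8 mm².
A_2 = 529 mm².
Equal strain + equilibrium ⇒ each member carries load in proportion to AE: A₁E₁ = 26480000 N, A₂E₂ = 6401000 N, ΣAE = 32880000 N.
σ₂ = P·E₂/ΣAE = 15300·12100/32880000 = 5.63 MPa.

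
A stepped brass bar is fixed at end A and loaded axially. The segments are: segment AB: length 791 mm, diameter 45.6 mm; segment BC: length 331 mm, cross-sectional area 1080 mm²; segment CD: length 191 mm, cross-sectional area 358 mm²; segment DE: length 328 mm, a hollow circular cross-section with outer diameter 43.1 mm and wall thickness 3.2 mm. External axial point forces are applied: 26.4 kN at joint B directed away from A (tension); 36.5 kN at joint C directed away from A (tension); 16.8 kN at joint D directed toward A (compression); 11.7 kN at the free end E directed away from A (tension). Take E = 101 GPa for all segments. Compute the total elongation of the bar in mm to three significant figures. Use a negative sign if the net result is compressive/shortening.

0.440 mm

Internal axial forces (sectioning from the free end, tension +): N_DE = 11.7 kN, N_CD = -5.1 kN, N_BC = 31.4 kN, N_AB = 57.8 kN.
A_AB = 1633 mm².
A_DE = 401.1 mm².
δ_AB = 57800·791/(1633·101000) = 0.2772 mm
δ_BC = 31400·331/(1080·101000) = 0.09528 mm
δ_CD = -5100·191/(358·101000) = -0.02694 mm
δ_DE = 11700·328/(401.1·101000) = 0.09473 mm
δ = Σδ_i = 0.4402 mm.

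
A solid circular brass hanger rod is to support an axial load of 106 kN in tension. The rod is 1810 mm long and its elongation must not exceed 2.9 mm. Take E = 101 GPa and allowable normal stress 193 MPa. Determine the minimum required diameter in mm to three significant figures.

Required area A ≥ P/σ_allow = 106000/193 = 549.2 mm².
For a solid circular section, d ≥ √(4A/π) = 26.44 mm.
Elongation limit: A ≥ PL/(Eδ_allow) = 106000·1810/(101000·2.9) = 655 mm² ⇒ d ≥ 28.88 mm.
The elongation limit governs.

28.9 mm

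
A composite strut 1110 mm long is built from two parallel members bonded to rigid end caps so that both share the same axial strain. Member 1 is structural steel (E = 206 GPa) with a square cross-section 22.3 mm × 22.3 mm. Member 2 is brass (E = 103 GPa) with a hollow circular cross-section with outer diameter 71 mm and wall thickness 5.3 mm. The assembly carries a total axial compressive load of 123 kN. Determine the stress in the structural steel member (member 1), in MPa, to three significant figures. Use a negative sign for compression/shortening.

-118 MPa

A_1 = 497.3 mm².
A_2 = 1094 mm².
Equal strain + equilibrium ⇒ each member carries load in proportion to AE: A₁E₁ = 102400000 N, A₂E₂ = 112700000 N, ΣAE = 215100000 N.
σ₁ = P·E₁/ΣAE = -123000·206000/215100000 = -117.8 MPa.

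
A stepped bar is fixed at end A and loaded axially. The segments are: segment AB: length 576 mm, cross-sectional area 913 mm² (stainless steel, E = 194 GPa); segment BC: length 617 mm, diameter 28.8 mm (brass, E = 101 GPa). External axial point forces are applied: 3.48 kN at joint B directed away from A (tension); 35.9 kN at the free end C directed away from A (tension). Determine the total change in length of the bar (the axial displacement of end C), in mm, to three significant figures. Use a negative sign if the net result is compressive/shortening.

0.465 mm

Internal axial forces (sectioning from the free end, tension +): N_BC = 35.9 kN, N_AB = 39.38 kN.
A_BC = 651.4 mm².
δ_AB = 39380·576/(913·194000) = 0.1281 mm
δ_BC = 35900·617/(651.4·101000) = 0.3367 mm
δ = Σδ_i = 0.4647 mm.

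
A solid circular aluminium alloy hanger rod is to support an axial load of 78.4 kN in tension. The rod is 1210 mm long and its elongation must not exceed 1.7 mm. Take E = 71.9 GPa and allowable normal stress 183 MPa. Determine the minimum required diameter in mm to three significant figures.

31.4 mm

Required area A ≥ P/σ_allow = 78400/183 = 428.4 mm².
For a solid circular section, d ≥ √(4A/π) = 23.36 mm.
Elongation limit: A ≥ PL/(Eδ_allow) = 78400·1210/(71900·1.7) = 776.1 mm² ⇒ d ≥ 31.44 mm.
The elongation limit governs.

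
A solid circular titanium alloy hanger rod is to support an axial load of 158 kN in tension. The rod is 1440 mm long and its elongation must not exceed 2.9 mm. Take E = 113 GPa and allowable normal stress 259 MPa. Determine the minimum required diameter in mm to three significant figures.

Required area A ≥ P/σ_allow = 158000/259 = 610 mm².
For a solid circular section, d ≥ √(4A/π) = 27.87 mm.
Elongation limit: A ≥ PL/(Eδ_allow) = 158000·1440/(113000·2.9) = 694.3 mm² ⇒ d ≥ 29.73 mm.
The elongation limit governs.

29.7 mm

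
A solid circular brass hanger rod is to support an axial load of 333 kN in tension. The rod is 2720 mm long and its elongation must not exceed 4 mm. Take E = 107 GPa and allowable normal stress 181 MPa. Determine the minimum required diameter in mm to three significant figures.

Required area A ≥ P/σ_allow = 333000/181 = 1840 mm².
For a solid circular section, d ≥ √(4A/π) = 48.4 mm.
Elongation limit: A ≥ PL/(Eδ_allow) = 333000·2720/(107000·4) = 2116 mm² ⇒ d ≥ 51.91 mm.
The elongation limit governs.

51.9 mm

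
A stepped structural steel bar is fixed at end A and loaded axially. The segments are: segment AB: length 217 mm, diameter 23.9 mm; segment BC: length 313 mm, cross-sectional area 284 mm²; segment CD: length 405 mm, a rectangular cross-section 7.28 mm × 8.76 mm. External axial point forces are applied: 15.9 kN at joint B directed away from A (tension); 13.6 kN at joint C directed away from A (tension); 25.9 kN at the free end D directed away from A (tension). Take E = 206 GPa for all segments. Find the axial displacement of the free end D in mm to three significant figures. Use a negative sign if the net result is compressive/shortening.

1.14 mm

Internal axial forces (sectioning from the free end, tension +): N_CD = 25.9 kN, N_BC = 39.5 kN, N_AB = 55.4 kN.
A_AB = 448.6 mm².
A_CD = 63.77 mm².
δ_AB = 55400·217/(448.6·206000) = 0.1301 mm
δ_BC = 39500·313/(284·206000) = 0.2113 mm
δ_CD = 25900·405/(63.77·206000) = 0.7985 mm
δ = Σδ_i = 1.14 mm.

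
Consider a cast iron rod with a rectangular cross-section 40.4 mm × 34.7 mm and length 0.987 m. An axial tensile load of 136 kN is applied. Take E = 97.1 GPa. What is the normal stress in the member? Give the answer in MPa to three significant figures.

A = 1402 mm².
σ = N/A = 136000/1402 = 97.01 MPa.

97.0 MPa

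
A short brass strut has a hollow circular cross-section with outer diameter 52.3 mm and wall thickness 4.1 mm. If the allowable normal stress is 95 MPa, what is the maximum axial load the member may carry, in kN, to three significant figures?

A = 620.8 mm².
P_max = σ_allow · A = 95 · 620.8 = 58980 N = 58.98 kN.

59.0 kN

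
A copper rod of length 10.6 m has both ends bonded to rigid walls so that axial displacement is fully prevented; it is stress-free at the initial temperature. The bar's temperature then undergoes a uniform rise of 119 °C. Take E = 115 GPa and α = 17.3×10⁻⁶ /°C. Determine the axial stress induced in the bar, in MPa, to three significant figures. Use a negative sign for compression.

Free thermal expansion αLΔT = 17.3e-6 · 10600 · 119 = 21.82 mm.
The walls impose strain ε = −(21.82)/10600 = -2.0587e-03; σ = Eε = 115000 · -2.0587e-03 = -236.8 MPa.

-237 MPa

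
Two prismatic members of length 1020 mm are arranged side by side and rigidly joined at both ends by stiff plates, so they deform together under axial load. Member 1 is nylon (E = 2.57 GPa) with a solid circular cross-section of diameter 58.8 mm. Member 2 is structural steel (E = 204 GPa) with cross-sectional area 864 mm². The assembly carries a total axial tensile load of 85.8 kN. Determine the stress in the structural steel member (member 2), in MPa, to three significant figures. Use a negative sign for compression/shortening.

95.5 MPa

A_1 = 2715 mm².
Equal strain + equilibrium ⇒ each member carries load in proportion to AE: A₁E₁ = 6979000 N, A₂E₂ = 176300000 N, ΣAE = 183200000 N.
σ₂ = P·E₂/ΣAE = 85800·204000/183200000 = 95.52 MPa.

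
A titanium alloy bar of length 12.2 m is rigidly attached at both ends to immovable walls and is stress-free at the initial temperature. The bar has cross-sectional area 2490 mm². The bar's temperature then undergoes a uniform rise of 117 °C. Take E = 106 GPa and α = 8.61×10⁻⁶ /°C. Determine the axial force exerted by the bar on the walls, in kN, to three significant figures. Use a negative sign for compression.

Free thermal expansion αLΔT = 8.61e-6 · 12200 · 117 = 12.29 mm.
The walls impose strain ε = −(12.29)/12200 = -1.0074e-03; σ = Eε = 106000 · -1.0074e-03 = -106.8 MPa.
Wall reaction R = σ·A = -106.8·2490 = -265900 N = -265.9 kN.

-266 kN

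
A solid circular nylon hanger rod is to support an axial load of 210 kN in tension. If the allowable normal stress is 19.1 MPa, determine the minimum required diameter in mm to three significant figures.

118 mm

Required area A ≥ P/σ_allow = 210000/19.1 = 10990 mm².
For a solid circular section, d ≥ √(4A/π) = 118.3 mm.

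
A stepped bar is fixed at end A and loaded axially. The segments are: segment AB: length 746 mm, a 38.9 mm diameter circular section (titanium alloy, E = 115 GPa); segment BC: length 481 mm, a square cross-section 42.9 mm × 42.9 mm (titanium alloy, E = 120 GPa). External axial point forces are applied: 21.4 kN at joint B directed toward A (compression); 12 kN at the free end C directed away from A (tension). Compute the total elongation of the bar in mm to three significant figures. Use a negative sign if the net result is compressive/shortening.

Internal axial forces (sectioning from the free end, tension +): N_BC = 12 kN, N_AB = -9.4 kN.
A_AB = 1188 mm².
A_BC = 1840 mm².
δ_AB = -9400·746/(1188·115000) = -0.05131 mm
δ_BC = 12000·481/(1840·120000) = 0.02614 mm
δ = Σδ_i = -0.02517 mm.

-0.0252 mm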